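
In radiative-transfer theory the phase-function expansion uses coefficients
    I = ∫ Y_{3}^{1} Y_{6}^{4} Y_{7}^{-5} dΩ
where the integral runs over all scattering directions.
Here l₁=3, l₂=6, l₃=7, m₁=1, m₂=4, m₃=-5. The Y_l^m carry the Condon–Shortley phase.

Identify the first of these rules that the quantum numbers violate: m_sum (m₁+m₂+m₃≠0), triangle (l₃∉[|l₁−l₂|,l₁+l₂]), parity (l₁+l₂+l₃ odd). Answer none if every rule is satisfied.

m₁+m₂+m₃ = 1 + 4 − 5 = 0  ✓
triangle: |3−6|=3 ≤ l₃=7 ≤ 3+6=9  ✓
parity: l₁+l₂+l₃ = 16 is even  ✓

none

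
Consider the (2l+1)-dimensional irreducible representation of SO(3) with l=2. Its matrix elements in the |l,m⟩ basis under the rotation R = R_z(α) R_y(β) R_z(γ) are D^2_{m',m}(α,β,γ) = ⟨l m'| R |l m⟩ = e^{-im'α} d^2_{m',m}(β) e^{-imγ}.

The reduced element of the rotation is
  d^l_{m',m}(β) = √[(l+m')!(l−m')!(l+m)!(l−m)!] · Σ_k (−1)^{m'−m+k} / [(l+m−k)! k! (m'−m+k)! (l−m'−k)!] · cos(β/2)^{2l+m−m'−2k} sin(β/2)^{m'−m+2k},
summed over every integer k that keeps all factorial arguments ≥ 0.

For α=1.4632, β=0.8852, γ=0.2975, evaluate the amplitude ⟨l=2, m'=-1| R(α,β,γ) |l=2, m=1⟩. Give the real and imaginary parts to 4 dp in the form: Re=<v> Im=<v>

Re=0.1638 Im=0.3821

Split into d^2_{-1,1}(β=0.8852) × two z-phases.
c=cos(0.885200/2)=0.903641, s=sin(0.885200/2)=0.428290; N=√[1·6·6·1]=6.000000
k: max(0,(1)−(-1))=2 … min(2+(1),2−(-1))=3
  k=2: (−1)^0·6.0000/(2)·0.9036^2·0.4283^2 = +0.449355
  k=3: (−1)^1·6.0000/(6)·0.9036^0·0.4283^4 = -0.033648
d^2_{-1,1}(0.8852) = +0.449355 -0.033648 = +0.415708
Attach z-rotation phases: D = e^{-i(-1)(1.4632)}·(+0.415708)·e^{-i(1)(0.2975)} = +0.163833+0.382062i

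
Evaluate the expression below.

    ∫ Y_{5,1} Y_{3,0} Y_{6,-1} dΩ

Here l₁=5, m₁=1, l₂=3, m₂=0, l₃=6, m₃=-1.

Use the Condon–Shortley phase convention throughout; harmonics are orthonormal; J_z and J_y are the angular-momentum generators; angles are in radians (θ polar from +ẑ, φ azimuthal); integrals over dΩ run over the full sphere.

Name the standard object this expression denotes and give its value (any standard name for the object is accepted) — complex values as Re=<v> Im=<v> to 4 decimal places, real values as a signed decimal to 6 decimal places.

Gaunt coefficient, -0.123080

This is a Gaunt coefficient — the integral of a triple product of spherical harmonics over the sphere.
Checks pass: Σm=0; 14 even; l₃=6∈[2,8].
(2·5+1)(2·3+1)(2·6+1) = 1001
Δ: 2! 8! 4! / 15! → 1/675675
sum: t=0:+1/8640 t=1:−1/2304 t=2:+1/8640 = -7/34560
3j²(5 3 6; 0 0 0) = Δ·Π!·Σ² = 7/429  (sign -1)
sum: t=0:+1/6912 t=1:−1/2880 t=2:+1/17280 = -1/6912
3j²(5 3 6; 1 0 -1) = Δ·Π!·Σ² = 5/429  (sign +1)
combine: 4πI² = 1001·7/429·5/429 = 245/1287
take √, sign -1: I = -0.12308038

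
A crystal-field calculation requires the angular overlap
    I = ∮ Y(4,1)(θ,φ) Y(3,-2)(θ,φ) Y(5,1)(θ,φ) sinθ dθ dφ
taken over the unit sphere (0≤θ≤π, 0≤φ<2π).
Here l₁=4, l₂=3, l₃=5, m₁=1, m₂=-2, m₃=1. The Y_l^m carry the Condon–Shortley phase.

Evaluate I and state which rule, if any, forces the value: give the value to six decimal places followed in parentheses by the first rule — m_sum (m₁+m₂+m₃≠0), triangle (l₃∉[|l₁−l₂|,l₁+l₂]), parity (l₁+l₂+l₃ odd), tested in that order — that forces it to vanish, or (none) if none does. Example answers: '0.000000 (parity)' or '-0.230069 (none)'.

0.138239 (none)

m-sum 0 ✓  L=12 even ✓  1≤5≤7 ✓
Π(2lᵢ+1) = 9×7×11 = 693
triangle coeff Δ(4,3,5) = 1/180180
Σ_t [0,2]: t=0:+1/576 t=1:−1/144 t=2:+1/576 = -1/288
(3j)²=20/1001 [(4 3 5; 0 0 0)], sign=+1
Σ_t [0,1]: t=0:+1/432 t=1:−1/1152 = 5/3456
(3j)²=625/36036 [(4 3 5; 1 -2 1)], sign=+1
⇒ 4πI² = 3125/13013
I = (+1)√(3125/13013/(4π)) = 0.13823925
No selection rule forces the value: the integral is nonzero (none).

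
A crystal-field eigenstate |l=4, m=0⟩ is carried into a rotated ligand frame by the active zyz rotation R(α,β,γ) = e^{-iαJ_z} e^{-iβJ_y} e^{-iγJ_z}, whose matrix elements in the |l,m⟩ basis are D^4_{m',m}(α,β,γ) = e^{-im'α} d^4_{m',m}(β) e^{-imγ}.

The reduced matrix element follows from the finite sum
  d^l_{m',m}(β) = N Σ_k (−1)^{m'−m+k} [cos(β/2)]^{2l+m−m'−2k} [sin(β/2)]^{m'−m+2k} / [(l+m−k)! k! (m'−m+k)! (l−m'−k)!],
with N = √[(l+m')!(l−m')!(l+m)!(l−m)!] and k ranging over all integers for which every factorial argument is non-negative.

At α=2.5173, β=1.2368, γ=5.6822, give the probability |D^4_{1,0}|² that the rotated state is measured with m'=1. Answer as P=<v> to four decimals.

P=0.1514

First d^4_{1,0}(β=1.2368), then the phase factors e^{-i(1)α} and e^{-i(0)γ}:
c=cos(1.236800/2)=0.814807, s=sin(1.236800/2)=0.579732; N=√[120·6·24·24]=643.987578
The bounds max(0,m−m')=0 and min(l+m,l−m')=3 give 4 terms
  k=0: (−1)^1·643.9876/(144)·0.8148^7·0.5797^1 = -0.618196
  k=1: (−1)^2·643.9876/(24)·0.8148^5·0.5797^3 = +1.877684
  k=2: (−1)^3·643.9876/(24)·0.8148^3·0.5797^5 = -0.950534
  k=3: (−1)^4·643.9876/(144)·0.8148^1·0.5797^7 = +0.080198
d^4_{1,0}(1.2368) = -0.618196 +1.877684 -0.950534 +0.080198 = +0.389152
|D^4_{1,0}|² = |d^4_{1,0}(β)|² = (+0.389152)² = 0.151439 (the z-rotation phases have unit modulus)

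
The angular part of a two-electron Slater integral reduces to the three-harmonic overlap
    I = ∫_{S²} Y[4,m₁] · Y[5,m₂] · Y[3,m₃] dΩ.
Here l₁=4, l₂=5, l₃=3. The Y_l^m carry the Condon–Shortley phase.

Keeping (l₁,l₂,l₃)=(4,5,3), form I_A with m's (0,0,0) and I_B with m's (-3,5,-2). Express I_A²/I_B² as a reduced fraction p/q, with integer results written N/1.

l's match ⇒ only the (l;m) 3-j factors differ between A and B.
A: triangle coeff Δ(4,5,3) = 1/180180; Σ_t [2,4]: t=2:+1/576 t=3:−1/144 t=4:+1/576 = -1/288; (3j)²=20/1001 [(4 5 3; 0 0 0)], sign=+1
B: triangle coeff Δ(4,5,3) = 1/180180; Σ_t [6,6]: t=6:+1/17280 = 1/17280; (3j)²=35/858 [(4 5 3; -3 5 -2)], sign=-1
I_A²/I_B² = (20/1001)/(35/858) = 24/49

24/49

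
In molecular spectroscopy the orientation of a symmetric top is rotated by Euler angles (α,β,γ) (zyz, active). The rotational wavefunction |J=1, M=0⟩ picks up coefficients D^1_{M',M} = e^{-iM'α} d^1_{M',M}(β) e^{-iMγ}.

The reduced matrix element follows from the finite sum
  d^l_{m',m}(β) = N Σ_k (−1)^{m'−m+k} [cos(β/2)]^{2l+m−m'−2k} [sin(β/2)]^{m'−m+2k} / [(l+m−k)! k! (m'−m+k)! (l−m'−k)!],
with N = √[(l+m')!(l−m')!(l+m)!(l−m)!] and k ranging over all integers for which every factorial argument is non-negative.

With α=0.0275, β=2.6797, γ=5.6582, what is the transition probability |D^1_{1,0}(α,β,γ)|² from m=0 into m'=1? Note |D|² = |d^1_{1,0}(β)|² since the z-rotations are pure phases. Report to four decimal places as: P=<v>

First d^1_{1,0}(β=2.6797), then the phase factors e^{-i(1)α} and e^{-i(0)γ}:
c=cos(2.679700/2)=0.228899, s=sin(2.679700/2)=0.973450; N=√[2·1·1·1]=1.414214
k: max(0,(0)−(1))=0 … min(1+(0),1−(1))=0
  k=0: (−1)^1·1.4142/(1)·0.2289^1·0.9735^1 = -0.315117
d^1_{1,0}(2.6797) = -0.315117
|D^1_{1,0}|² = |d^1_{1,0}(β)|² = (-0.315117)² = 0.099299 (the z-rotation phases have unit modulus)

P=0.0993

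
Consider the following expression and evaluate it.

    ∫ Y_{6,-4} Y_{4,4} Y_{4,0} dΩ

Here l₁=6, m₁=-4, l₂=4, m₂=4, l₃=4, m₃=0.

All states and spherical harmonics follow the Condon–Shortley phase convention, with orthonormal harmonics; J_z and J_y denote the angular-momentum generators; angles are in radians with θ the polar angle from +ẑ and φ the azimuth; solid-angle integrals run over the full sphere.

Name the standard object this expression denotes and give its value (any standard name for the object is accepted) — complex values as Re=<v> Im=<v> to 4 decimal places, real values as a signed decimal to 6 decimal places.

This is a Gaunt coefficient — the integral of a triple product of spherical harmonics over the sphere.
m-sum 0 ✓  L=14 even ✓  2≤4≤10 ✓
Π(2lᵢ+1) = 13×9×9 = 1053
triangle coeff Δ(6,4,4) = 1/1261260
Σ_t [2,4]: t=2:+1/4608 t=3:−1/1296 t=4:+1/4608 = -7/20736
(3j)²=20/1287 [(6 4 4; 0 0 0)], sign=-1
Σ_t [6,6]: t=6:+1/69120 = 1/69120
(3j)²=4/143 [(6 4 4; -4 4 0)], sign=+1
⇒ 4πI² = 720/1573
I = (-1)√(720/1573/(4π)) = -0.19085211

Gaunt coefficient, -0.190852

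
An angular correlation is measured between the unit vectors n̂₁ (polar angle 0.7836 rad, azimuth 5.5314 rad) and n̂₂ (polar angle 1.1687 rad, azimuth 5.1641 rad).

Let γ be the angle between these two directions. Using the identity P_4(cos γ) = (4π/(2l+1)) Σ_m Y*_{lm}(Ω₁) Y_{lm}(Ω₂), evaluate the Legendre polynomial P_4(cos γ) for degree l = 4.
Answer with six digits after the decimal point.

Expand P_4 via completeness: Σ_{m} conj(Y_{4,m}) at Ω₁ times Y_{4,m} at Ω₂ —
  [-4]  conj(Y_{4,-4})(Ω₁) = -0.10885 - 0.01472j ; Y_{4,-4}(Ω₂) = -0.07422 - 0.30856j ; Δ = 0.00354 + 0.03468j
  [-3]  conj(Y_{4,-3})(Ω₁) = -0.19716 - 0.24154j ; Y_{4,-3}(Ω₂) = -0.37289 - 0.08169j ; Δ = 0.05379 + 0.10617j
  [-2]  conj(Y_{4,-2})(Ω₁) = 0.02813 - 0.41780j ; Y_{4,-2}(Ω₂) = -0.01264 + 0.01604j ; Δ = 0.00634 + 0.00573j
  [-1]  conj(Y_{4,-1})(Ω₁) = 0.08857 - 0.08281j ; Y_{4,-1}(Ω₂) = -0.14338 - 0.29553j ; Δ = -0.03717 - 0.01430j
  [+0]  conj(Y_{4,0})(Ω₁) = -0.34284 + 0.00000j ; Y_{4,0}(Ω₂) = -0.08184 + 0.00000j ; Δ = 0.02806 + 0.00000j
  [+1]  conj(Y_{4,1})(Ω₁) = -0.08857 - 0.08281j ; Y_{4,1}(Ω₂) = 0.14338 - 0.29553j ; Δ = -0.03717 + 0.01430j
  [+2]  conj(Y_{4,2})(Ω₁) = 0.02813 + 0.41780j ; Y_{4,2}(Ω₂) = -0.01264 - 0.01604j ; Δ = 0.00634 - 0.00573j
  [+3]  conj(Y_{4,3})(Ω₁) = 0.19716 - 0.24154j ; Y_{4,3}(Ω₂) = 0.37289 - 0.08169j ; Δ = 0.05379 - 0.10617j
  [+4]  conj(Y_{4,4})(Ω₁) = -0.10885 + 0.01472j ; Y_{4,4}(Ω₂) = -0.07422 + 0.30856j ; Δ = 0.00354 - 0.03468j
Accumulated sum 0.08105 - 0.00000j; after 4π/(2l+1) scaling, 0.11317 - 0.00000j ⇒ P_4 = 0.113167

0.113167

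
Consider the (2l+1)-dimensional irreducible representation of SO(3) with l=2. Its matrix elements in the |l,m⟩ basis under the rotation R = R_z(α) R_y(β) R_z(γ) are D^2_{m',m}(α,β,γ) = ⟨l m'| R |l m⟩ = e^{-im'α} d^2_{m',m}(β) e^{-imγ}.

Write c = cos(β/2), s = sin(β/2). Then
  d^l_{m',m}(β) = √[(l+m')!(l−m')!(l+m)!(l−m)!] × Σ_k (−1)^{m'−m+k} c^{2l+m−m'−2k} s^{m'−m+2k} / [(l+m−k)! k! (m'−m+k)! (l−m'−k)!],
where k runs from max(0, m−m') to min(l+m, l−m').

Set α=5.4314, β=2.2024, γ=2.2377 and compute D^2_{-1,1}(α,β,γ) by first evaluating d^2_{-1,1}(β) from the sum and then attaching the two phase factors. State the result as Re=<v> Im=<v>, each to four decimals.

Re=0.1436 Im=0.0075

First d^2_{-1,1}(β=2.2024), then the phase factors e^{-i(-1)α} and e^{-i(1)γ}:
Half-angle: c=0.452526, s=0.891751. N=√(1·6·6·1)=6.000000
k∈{2,3} keeps every argument non-negative
  k=2: (−1)^0·6.0000/(2)·0.4525^2·0.8918^2 = +0.488536
  k=3: (−1)^1·6.0000/(6)·0.4525^0·0.8918^4 = -0.632375
d^2_{-1,1}(2.2024) = +0.488536 -0.632375 = -0.143839
D = (+0.658641-0.752457i)·(-0.143839)·(-0.618556-0.785741i) = +0.143644+0.007492i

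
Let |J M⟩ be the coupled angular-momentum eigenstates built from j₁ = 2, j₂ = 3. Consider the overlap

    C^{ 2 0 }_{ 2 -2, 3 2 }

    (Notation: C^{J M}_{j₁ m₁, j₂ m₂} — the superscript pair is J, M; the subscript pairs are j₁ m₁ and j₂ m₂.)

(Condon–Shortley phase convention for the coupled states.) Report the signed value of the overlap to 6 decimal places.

j₁+j₂−J=3  J+j₁−j₂=1  J−j₁+j₂=3  j₁+j₂+J+1=8
(j₁±m₁, j₂±m₂, J±M) = (0,4,5,1,2,2)
P² = 360/7
sum k=3..3:
  [3] −1/12 = -1/12
S = -1/12
C² = P²·S² = 5/14 ; C = -0.597614

−√(5/14) ≈ -0.597614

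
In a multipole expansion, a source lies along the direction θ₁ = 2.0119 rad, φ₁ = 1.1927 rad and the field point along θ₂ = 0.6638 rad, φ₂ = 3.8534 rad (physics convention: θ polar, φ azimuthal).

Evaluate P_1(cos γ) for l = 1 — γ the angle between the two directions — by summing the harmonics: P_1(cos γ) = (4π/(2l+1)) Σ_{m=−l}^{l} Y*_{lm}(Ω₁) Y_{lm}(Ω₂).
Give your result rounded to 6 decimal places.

-0.830231

Summing Y*_{l m}(θ₁,φ₁)·Y_{l m}(θ₂,φ₂) over m ∈ [−1, 1]; prefactor 4π/(2·1+1) = 4.188790:
  m=-1: Y*=(0.115332, 0.290357)  Y=(-0.161177, 0.139043)  product (-0.058961, -0.030763)
  m=+0: Y*=(-0.208603, -0.000000)  Y=(0.384851, 0.000000)  product (-0.080281, -0.000000)
  m=+1: Y*=(-0.115332, 0.290357)  Y=(0.161177, 0.139043)  product (-0.058961, 0.030763)
Total Σ_m = (-0.198203, 0.000000). Multiply by 4.188790: (-0.830231, 0.000000). P_1(cos γ) = -0.830231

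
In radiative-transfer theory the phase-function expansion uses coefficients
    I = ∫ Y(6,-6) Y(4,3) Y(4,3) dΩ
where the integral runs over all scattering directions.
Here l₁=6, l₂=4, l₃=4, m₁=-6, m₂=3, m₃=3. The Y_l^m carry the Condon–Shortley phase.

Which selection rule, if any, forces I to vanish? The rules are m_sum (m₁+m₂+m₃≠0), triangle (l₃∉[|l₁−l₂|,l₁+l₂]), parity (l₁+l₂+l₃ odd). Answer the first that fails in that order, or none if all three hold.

none

Σmᵢ = 0  ✓
l₃∈[|l₁−l₂|,l₁+l₂]=[2,10], have l₃=4  ✓
Σlᵢ = 14 ⇒ even  ✓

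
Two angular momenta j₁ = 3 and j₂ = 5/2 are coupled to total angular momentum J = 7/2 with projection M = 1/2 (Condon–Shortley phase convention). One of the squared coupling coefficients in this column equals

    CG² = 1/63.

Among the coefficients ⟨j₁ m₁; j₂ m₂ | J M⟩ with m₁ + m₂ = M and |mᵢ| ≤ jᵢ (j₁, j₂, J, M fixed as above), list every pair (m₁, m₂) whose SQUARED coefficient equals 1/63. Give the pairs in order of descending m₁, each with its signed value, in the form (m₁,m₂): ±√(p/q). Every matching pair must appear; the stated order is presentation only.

(1,-1/2): −√(1/63)

Admissible pairs with m₁+m₂ = M = 1/2: (-2,5/2), (-1,3/2), (0,1/2), (1,-1/2), (2,-3/2), (3,-5/2)
  (m₁,m₂)=(3,-5/2): CG² = 2/21, CG = +√(2/21)
  (m₁,m₂)=(2,-3/2): CG² = 20/63, CG = +√(20/63)
  (m₁,m₂)=(1,-1/2): CG² = 1/63, CG = −√(1/63)   ← matches the target
  (m₁,m₂)=(0,1/2): CG² = 4/21, CG = −√(4/21)
  (m₁,m₂)=(-1,3/2): CG² = 8/63, CG = +√(8/63)
  (m₁,m₂)=(-2,5/2): CG² = 16/63, CG = +√(16/63)
Pairs with CG² = 1/63: (1,-1/2): −√(1/63)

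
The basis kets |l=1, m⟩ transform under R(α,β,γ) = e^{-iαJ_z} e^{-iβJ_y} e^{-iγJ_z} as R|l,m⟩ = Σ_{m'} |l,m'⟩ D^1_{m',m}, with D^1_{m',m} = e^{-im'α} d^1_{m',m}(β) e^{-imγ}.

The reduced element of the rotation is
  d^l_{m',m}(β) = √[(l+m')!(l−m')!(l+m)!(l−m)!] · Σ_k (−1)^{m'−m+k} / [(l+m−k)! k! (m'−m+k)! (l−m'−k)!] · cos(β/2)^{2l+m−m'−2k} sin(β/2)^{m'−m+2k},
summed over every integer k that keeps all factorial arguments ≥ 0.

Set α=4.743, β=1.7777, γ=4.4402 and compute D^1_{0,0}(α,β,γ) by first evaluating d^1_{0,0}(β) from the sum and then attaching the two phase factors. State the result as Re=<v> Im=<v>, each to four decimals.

Split into d^1_{0,0}(β=1.7777) × two z-phases.
Half-angle: c=0.630305, s=0.776347. N=√(1·1·1·1)=1.000000
k: max(0,(0)−(0))=0 … min(1+(0),1−(0))=1
  k=0: (−1)^0·1.0000/(1)·0.6303^2·0.7763^0 = +0.397285
  k=1: (−1)^1·1.0000/(1)·0.6303^0·0.7763^2 = -0.602715
d^1_{0,0}(1.7777) = +0.397285 -0.602715 = -0.205431
Attach z-rotation phases: D = e^{-i(0)(4.7430)}·(-0.205431)·e^{-i(0)(4.4402)} = -0.205431+0.000000i

Re=-0.2054 Im=0.0000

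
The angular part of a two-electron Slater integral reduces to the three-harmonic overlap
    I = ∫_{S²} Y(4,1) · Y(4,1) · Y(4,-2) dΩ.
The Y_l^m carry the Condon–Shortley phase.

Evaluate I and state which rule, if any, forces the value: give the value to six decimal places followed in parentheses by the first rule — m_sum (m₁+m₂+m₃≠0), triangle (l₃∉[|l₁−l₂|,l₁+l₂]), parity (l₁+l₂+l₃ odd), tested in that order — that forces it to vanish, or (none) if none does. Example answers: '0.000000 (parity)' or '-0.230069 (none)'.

m-sum 0 ✓  L=12 even ✓  0≤4≤8 ✓
Π(2lᵢ+1) = 9×9×9 = 729
triangle coeff Δ(4,4,4) = 1/450450
Σ_t [0,4]: t=0:+1/13824 t=1:−1/216 t=2:+1/64 t=3:−1/216 t=4:+1/13824 = 5/768
(3j)²=18/1001 [(4 4 4; 0 0 0)], sign=+1
Σ_t [1,3]: t=1:−1/576 t=2:+1/144 t=3:−1/576 = 1/288
(3j)²=20/1001 [(4 4 4; 1 1 -2)], sign=+1
⇒ 4πI² = 262440/1002001
I = (+1)√(262440/1002001/(4π)) = 0.14436968
No selection rule forces the value: the integral is nonzero (none).

0.144370 (none)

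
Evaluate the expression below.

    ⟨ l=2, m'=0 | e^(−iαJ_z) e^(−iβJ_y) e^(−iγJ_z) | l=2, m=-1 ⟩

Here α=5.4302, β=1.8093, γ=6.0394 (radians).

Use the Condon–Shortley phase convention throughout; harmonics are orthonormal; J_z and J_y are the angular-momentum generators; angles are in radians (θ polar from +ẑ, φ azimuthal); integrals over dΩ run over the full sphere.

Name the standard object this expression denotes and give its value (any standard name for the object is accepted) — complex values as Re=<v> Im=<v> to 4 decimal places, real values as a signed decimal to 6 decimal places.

Wigner D-matrix element, Re=0.2728 Im=-0.0679

This is a Wigner D-matrix element — the rotation-matrix element ⟨l m'| R(α,β,γ) |l m⟩ in the angular-momentum basis.
Split into d^2_{0,-1}(β=1.8093) × two z-phases.
With c≡cos(β/2)=0.617961 and s≡sin(β/2)=0.786209, N=[2·2·1·6]^{1/2}=4.898979
The bounds max(0,m−m')=0 and min(l+m,l−m')=1 give 2 terms
  k=0: (−1)^1·4.8990/(2)·0.6180^3·0.7862^1 = -0.454461
  k=1: (−1)^2·4.8990/(2)·0.6180^1·0.7862^3 = +0.735615
d^2_{0,-1}(1.8093) = -0.454461 +0.735615 = +0.281154
D = (+1.000000+0.000000i)·(+0.281154)·(+0.970431-0.241378i) = +0.272841-0.067864i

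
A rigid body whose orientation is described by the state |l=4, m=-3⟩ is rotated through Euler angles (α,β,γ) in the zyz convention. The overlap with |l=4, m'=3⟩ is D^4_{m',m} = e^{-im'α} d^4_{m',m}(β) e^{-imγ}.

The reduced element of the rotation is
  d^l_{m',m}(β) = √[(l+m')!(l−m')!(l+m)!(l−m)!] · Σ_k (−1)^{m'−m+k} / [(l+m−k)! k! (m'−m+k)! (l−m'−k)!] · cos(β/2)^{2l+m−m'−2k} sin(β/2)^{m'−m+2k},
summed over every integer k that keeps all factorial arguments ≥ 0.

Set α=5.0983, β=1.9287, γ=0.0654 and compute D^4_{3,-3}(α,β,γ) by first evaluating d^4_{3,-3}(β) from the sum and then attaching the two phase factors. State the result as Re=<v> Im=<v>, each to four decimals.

Re=-0.4035 Im=-0.2816

Split into d^4_{3,-3}(β=1.9287) × two z-phases.
With c≡cos(β/2)=0.569951 and s≡sin(β/2)=0.821679, N=[5040·1·1·5040]^{1/2}=5040.000000
The bounds max(0,m−m')=0 and min(l+m,l−m')=1 give 2 terms
  k=0: (−1)^6·5040.0000/(720)·0.5700^2·0.8217^6 = +0.699818
  k=1: (−1)^7·5040.0000/(5040)·0.5700^0·0.8217^8 = -0.207786
d^4_{3,-3}(1.9287) = +0.699818 -0.207786 = +0.492032
Attach z-rotation phases: D = e^{-i(3)(5.0983)}·(+0.492032)·e^{-i(-3)(0.0654)} = -0.403501-0.281572i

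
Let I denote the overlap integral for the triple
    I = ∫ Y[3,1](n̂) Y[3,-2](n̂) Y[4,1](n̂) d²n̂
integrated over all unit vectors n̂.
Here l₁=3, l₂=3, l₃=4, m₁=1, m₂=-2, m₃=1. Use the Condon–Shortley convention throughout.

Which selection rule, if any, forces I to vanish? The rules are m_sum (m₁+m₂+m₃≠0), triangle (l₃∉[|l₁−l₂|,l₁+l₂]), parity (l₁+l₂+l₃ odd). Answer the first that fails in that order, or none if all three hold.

none

Σmᵢ = 0  ✓
l₃∈[|l₁−l₂|,l₁+l₂]=[0,6], have l₃=4  ✓
Σlᵢ = 10 ⇒ even  ✓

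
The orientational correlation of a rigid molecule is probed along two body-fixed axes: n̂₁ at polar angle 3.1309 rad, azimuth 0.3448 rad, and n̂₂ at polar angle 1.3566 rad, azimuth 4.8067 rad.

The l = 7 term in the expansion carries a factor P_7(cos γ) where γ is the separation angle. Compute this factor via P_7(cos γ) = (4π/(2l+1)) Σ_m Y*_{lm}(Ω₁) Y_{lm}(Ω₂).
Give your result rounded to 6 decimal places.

0.293965

Summing Y*_{l m}(θ₁,φ₁)·Y_{l m}(θ₂,φ₂) over m ∈ [−7, 7]; prefactor 4π/(2·7+1) = 0.837758:
  [-7]  conj(Y_{7,-7})(Ω₁) = -0.00000 + 0.00000j ; Y_{7,-7}(Ω₂) = -0.26084 - 0.33596j ; Δ = 0.00000 + 0.00000j
  [-6]  conj(Y_{7,-6})(Ω₁) = 0.00000 - 0.00000j ; Y_{7,-6}(Ω₂) = -0.29223 + 0.18561j ; Δ = 0.00000 + 0.00000j
  [-5]  conj(Y_{7,-5})(Ω₁) = -0.00000 + 0.00000j ; Y_{7,-5}(Ω₂) = -0.06127 - 0.12016j ; Δ = 0.00000 - 0.00000j
  [-4]  conj(Y_{7,-4})(Ω₁) = -0.00000 - 0.00000j ; Y_{7,-4}(Ω₂) = -0.31898 + 0.12639j ; Δ = 0.00000 + 0.00000j
  [-3]  conj(Y_{7,-3})(Ω₁) = 0.00001 + 0.00001j ; Y_{7,-3}(Ω₂) = -0.00893 - 0.03071j ; Δ = 0.00000 - 0.00000j
  [-2]  conj(Y_{7,-2})(Ω₁) = -0.00066 - 0.00055j ; Y_{7,-2}(Ω₂) = -0.32195 + 0.06146j ; Δ = 0.00025 + 0.00014j
  [-1]  conj(Y_{7,-1})(Ω₁) = 0.04111 + 0.01476j ; Y_{7,-1}(Ω₂) = 0.00076 + 0.00800j ; Δ = -0.00009 + 0.00034j
  [+0]  conj(Y_{7,0})(Ω₁) = -1.09080 + 0.00000j ; Y_{7,0}(Ω₂) = -0.32139 + 0.00000j ; Δ = 0.35058 + 0.00000j
  [+1]  conj(Y_{7,1})(Ω₁) = -0.04111 + 0.01476j ; Y_{7,1}(Ω₂) = -0.00076 + 0.00800j ; Δ = -0.00009 - 0.00034j
  [+2]  conj(Y_{7,2})(Ω₁) = -0.00066 + 0.00055j ; Y_{7,2}(Ω₂) = -0.32195 - 0.06146j ; Δ = 0.00025 - 0.00014j
  [+3]  conj(Y_{7,3})(Ω₁) = -0.00001 + 0.00001j ; Y_{7,3}(Ω₂) = 0.00893 - 0.03071j ; Δ = 0.00000 + 0.00000j
  [+4]  conj(Y_{7,4})(Ω₁) = -0.00000 + 0.00000j ; Y_{7,4}(Ω₂) = -0.31898 - 0.12639j ; Δ = 0.00000 - 0.00000j
  [+5]  conj(Y_{7,5})(Ω₁) = 0.00000 + 0.00000j ; Y_{7,5}(Ω₂) = 0.06127 - 0.12016j ; Δ = 0.00000 + 0.00000j
  [+6]  conj(Y_{7,6})(Ω₁) = 0.00000 + 0.00000j ; Y_{7,6}(Ω₂) = -0.29223 - 0.18561j ; Δ = 0.00000 - 0.00000j
  [+7]  conj(Y_{7,7})(Ω₁) = 0.00000 + 0.00000j ; Y_{7,7}(Ω₂) = 0.26084 - 0.33596j ; Δ = 0.00000 - 0.00000j
Total Σ_m = 0.35090 + 0.00000j. Multiply by 0.837758: 0.29397 + 0.00000j. P_7(cos γ) = 0.293965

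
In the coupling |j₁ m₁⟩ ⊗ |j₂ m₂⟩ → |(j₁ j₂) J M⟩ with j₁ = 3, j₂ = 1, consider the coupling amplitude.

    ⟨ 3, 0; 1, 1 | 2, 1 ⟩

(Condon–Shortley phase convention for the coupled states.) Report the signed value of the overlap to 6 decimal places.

triangle: 2!·4!·0!/7! = 48/5040
(j±m)!: 3!·3!·2!·0!·3!·1! = 432
prefactor² = (2J+1)·Δ·N² = 144/7
  k=2: +1/(2!·0!·1!·0!·3!·0!) = 1/12
Σ = 1/12  ⇒  CG² = 144/7·(1/12)² = 1/7
CG = +√(1/7) = +0.377964

+0.377964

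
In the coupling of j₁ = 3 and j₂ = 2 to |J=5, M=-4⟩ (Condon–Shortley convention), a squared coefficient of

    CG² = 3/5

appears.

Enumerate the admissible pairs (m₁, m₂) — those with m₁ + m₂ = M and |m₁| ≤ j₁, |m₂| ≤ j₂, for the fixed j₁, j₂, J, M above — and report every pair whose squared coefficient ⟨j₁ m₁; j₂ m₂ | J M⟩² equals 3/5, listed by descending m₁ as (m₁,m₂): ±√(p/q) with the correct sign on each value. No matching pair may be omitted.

(-2,-2): +√(3/5)

Admissible pairs with m₁+m₂ = M = -4: (-3,-1), (-2,-2)
  (m₁,m₂)=(-2,-2): CG² = 3/5, CG = +√(3/5)   ← matches the target
  (m₁,m₂)=(-3,-1): CG² = 2/5, CG = +√(2/5)
Pairs with CG² = 3/5: (-2,-2): +√(3/5)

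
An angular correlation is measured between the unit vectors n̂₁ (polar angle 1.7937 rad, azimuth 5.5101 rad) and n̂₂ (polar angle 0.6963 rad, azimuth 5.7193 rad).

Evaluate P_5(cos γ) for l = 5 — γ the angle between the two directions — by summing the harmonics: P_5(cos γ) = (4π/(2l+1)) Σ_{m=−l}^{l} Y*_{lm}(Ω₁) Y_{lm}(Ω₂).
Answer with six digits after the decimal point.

0.205550

Expand P_5 via completeness: Σ_{m} conj(Y_{5,m}) at Ω₁ times Y_{5,m} at Ω₂ —
  m=-5: Y*=-0.306819+0.271190i  Y=-0.047785+0.015950i  product +0.010336-0.017853i
  m=-4: Y*=+0.293164+0.014450i  Y=-0.120525+0.147604i  product -0.037466+0.041531i
  m=-3: Y*=+0.122329+0.131718i  Y=-0.047295+0.389412i  product -0.057078+0.041407i
  m=-2: Y*=+0.007488-0.304008i  Y=+0.175613+0.370115i  product +0.113833-0.050616i
  m=-1: Y*=+0.081826-0.079835i  Y=+0.006136+0.003880i  product +0.000812-0.000172i
  m=+0: Y*=-0.303250-0.000000i  Y=-0.392603+0.000000i  product +0.119057+0.000000i
  m=+1: Y*=-0.081826-0.079835i  Y=-0.006136+0.003880i  product +0.000812+0.000172i
  m=+2: Y*=+0.007488+0.304008i  Y=+0.175613-0.370115i  product +0.113833+0.050616i
  m=+3: Y*=-0.122329+0.131718i  Y=+0.047295+0.389412i  product -0.057078-0.041407i
  m=+4: Y*=+0.293164-0.014450i  Y=-0.120525-0.147604i  product -0.037466-0.041531i
  m=+5: Y*=+0.306819+0.271190i  Y=+0.047785+0.015950i  product +0.010336+0.017853i
Total Σ_m = +0.179929-0.000000i. Multiply by 1.142397: +0.205550-0.000000i. P_5(cos γ) = 0.205550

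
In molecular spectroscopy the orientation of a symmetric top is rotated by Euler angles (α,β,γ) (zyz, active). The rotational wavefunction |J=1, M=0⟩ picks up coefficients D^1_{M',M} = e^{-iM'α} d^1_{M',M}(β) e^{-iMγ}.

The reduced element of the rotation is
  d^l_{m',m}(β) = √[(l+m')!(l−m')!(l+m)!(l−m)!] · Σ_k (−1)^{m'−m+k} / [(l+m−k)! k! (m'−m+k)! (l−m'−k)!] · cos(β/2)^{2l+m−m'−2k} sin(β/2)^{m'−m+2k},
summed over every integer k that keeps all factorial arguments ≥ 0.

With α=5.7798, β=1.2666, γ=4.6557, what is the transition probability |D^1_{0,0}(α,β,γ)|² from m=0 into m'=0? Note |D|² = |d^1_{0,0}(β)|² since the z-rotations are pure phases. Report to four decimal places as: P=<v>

Split into d^1_{0,0}(β=1.2666) × two z-phases.
c=cos(1.266600/2)=0.806079, s=sin(1.266600/2)=0.591808; N=√[1·1·1·1]=1.000000
Admissible k: 0..1 (factorial args all ≥0)
  k=0: (−1)^0·1.0000/(1)·0.8061^2·0.5918^0 = +0.649763
  k=1: (−1)^1·1.0000/(1)·0.8061^0·0.5918^2 = -0.350237
d^1_{0,0}(1.2666) = +0.649763 -0.350237 = +0.299526
|D^1_{0,0}|² = |d^1_{0,0}(β)|² = (+0.299526)² = 0.089716 (the z-rotation phases have unit modulus)

P=0.0897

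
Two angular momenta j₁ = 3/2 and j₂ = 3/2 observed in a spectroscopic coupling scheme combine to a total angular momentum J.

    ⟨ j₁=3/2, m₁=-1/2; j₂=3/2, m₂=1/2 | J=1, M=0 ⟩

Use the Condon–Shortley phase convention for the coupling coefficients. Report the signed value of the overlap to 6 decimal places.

√[3·2!1!1!/5! · 1!2!2!1!1!1!] = √(1/5)
  +(−1)^1/∏(1,1,1,1,0,0)! = -1  (running -1)
  +(−1)^2/∏(2,0,0,0,1,1)! = 1/2  (running -1/2)
⟨..|..⟩ = √(1/5)·(-1/2) = -0.223607

−√(1/20) = -0.223607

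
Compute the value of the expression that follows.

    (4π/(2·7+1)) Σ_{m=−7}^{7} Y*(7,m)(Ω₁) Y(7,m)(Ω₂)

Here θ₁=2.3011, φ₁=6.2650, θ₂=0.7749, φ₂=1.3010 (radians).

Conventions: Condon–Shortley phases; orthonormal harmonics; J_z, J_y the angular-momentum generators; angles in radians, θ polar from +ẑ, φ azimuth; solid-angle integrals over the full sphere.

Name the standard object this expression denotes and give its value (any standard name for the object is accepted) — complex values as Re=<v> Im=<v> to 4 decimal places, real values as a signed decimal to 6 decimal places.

This sum is the spherical-harmonic addition theorem: it equals the Legendre polynomial P_l(cos γ) of the angle γ between the two directions.
Summing Y*_{l m}(θ₁,φ₁)·Y_{l m}(θ₂,φ₂) over m ∈ [−7, 7]; prefactor 4π/(2·7+1) = 0.837758:
  term(m=-7) = (-0.002566, -0.000495)   from Y*(Ω₁)=(0.063162, -0.008084), Y(Ω₂)=(-0.038980, -0.012821)
  term(m=-6) = (0.002044, 0.033390)   from Y*(Ω₁)=(-0.212083, 0.023233), Y(Ω₂)=(0.007520, -0.156614)
  term(m=-5) = (0.132912, -0.042978)   from Y*(Ω₁)=(0.401222, -0.036583), Y(Ω₂)=(0.338223, -0.076278)
  term(m=-4) = (-0.102628, -0.162121)   from Y*(Ω₁)=(-0.418860, 0.030522), Y(Ω₂)=(0.215667, 0.402769)
  term(m=-3) = (-0.015212, 0.016171)   from Y*(Ω₁)=(0.088999, -0.004860), Y(Ω₂)=(-0.180306, 0.171855)
  term(m=-2) = (0.060802, 0.033471)   from Y*(Ω₁)=(0.326027, -0.011863), Y(Ω₂)=(0.182518, 0.109305)
  term(m=-1) = (0.021814, -0.084861)   from Y*(Ω₁)=(-0.244747, 0.004451), Y(Ω₂)=(-0.095405, 0.344997)
  term(m=+0) = (-0.029114, -0.000000)   from Y*(Ω₁)=(-0.261781, -0.000000), Y(Ω₂)=(0.111216, 0.000000)
  term(m=+1) = (0.021814, 0.084861)   from Y*(Ω₁)=(0.244747, 0.004451), Y(Ω₂)=(0.095405, 0.344997)
  term(m=+2) = (0.060802, -0.033471)   from Y*(Ω₁)=(0.326027, 0.011863), Y(Ω₂)=(0.182518, -0.109305)
  term(m=+3) = (-0.015212, -0.016171)   from Y*(Ω₁)=(-0.088999, -0.004860), Y(Ω₂)=(0.180306, 0.171855)
  term(m=+4) = (-0.102628, 0.162121)   from Y*(Ω₁)=(-0.418860, -0.030522), Y(Ω₂)=(0.215667, -0.402769)
  term(m=+5) = (0.132912, 0.042978)   from Y*(Ω₁)=(-0.401222, -0.036583), Y(Ω₂)=(-0.338223, -0.076278)
  term(m=+6) = (0.002044, -0.033390)   from Y*(Ω₁)=(-0.212083, -0.023233), Y(Ω₂)=(0.007520, 0.156614)
  term(m=+7) = (-0.002566, 0.000495)   from Y*(Ω₁)=(-0.063162, -0.008084), Y(Ω₂)=(0.038980, -0.012821)
Total Σ_m = (0.165221, 0.000000). Multiply by 0.837758: (0.138415, 0.000000). P_7(cos γ) = 0.138415

Legendre polynomial (addition theorem), +0.138415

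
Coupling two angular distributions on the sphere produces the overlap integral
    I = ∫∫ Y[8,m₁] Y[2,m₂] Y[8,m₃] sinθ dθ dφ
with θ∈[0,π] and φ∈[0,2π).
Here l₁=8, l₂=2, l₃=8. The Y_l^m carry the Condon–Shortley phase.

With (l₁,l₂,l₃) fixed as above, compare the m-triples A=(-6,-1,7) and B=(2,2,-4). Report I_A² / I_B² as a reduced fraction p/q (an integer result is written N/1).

169/132

l's match ⇒ only the (l;m) 3-j factors differ between A and B.
A: triangle coeff Δ(8,2,8) = 1/348840; Σ_t [0,1]: t=0:+1/174356582400 t=1:−1/12454041600 = -1/13412044800; (3j)²=169/7752 [(8 2 8; -6 -1 7)], sign=+1
B: triangle coeff Δ(8,2,8) = 1/348840; Σ_t [2,2]: t=2:+1/348364800 = 1/348364800; (3j)²=11/646 [(8 2 8; 2 2 -4)], sign=+1
I_A²/I_B² = (169/7752)/(11/646) = 169/132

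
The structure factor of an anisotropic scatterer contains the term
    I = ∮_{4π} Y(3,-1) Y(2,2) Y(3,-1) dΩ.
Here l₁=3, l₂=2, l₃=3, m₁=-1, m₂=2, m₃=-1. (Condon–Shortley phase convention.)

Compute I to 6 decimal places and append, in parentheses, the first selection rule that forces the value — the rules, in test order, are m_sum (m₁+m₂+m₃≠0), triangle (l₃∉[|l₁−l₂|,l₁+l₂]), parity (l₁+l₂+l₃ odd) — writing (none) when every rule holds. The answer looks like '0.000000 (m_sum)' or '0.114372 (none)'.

Checks pass: Σm=0; 8 even; l₃=3∈[1,5].
(2·3+1)(2·2+1)(2·3+1) = 245
Δ: 2! 4! 2! / 9! → 1/3780
sum: t=0:+1/24 t=1:−1/4 t=2:+1/24 = -1/6
3j²(3 2 3; 0 0 0) = Δ·Π!·Σ² = 4/105  (sign +1)
sum: t=2:+1/16 = 1/16
3j²(3 2 3; -1 2 -1) = Δ·Π!·Σ² = 2/35  (sign +1)
combine: 4πI² = 245·4/105·2/35 = 8/15
take √, sign +1: I = 0.20601291
No selection rule forces the value: the integral is nonzero (none).

0.206013 (none)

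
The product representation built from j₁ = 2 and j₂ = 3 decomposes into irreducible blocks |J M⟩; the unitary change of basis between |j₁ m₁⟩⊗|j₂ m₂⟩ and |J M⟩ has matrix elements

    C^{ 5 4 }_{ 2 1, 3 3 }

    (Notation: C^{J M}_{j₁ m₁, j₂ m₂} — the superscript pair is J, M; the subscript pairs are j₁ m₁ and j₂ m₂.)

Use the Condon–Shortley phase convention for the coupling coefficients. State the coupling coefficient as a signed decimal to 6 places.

+√(2/5) = +0.632456

j₁+j₂−J=0  J+j₁−j₂=4  J−j₁+j₂=6  j₁+j₂+J+1=11
(j₁±m₁, j₂±m₂, J±M) = (3,1,6,0,9,1)
P² = 7464960
sum k=0..0:
  [0] +1/4320 = 1/4320
S = 1/4320
C² = P²·S² = 2/5 ; C = +0.632456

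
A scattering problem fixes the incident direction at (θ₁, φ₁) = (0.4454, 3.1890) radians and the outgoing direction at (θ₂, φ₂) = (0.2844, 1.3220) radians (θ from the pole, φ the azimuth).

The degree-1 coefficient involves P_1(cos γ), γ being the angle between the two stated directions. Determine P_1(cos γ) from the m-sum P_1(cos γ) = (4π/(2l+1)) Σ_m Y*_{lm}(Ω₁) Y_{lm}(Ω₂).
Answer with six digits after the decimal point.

Addition theorem: P_1(cos γ) = (4π/3) Σ_m Y*_{lm}(Ω₁) Y_{lm}(Ω₂), m = −1…1:
  term(m=-1) = -0.004212+0.013801i   from Y*(Ω₁)=-0.148678-0.007054i, Y(Ω₂)=+0.023870-0.093954i
  term(m=+0) = +0.206787+0.000000i   from Y*(Ω₁)=+0.440934-0.000000i, Y(Ω₂)=+0.468975+0.000000i
  term(m=+1) = -0.004212-0.013801i   from Y*(Ω₁)=+0.148678-0.007054i, Y(Ω₂)=-0.023870-0.093954i
Σ over m = +0.198364+0.000000i; ×(4π/3) → +0.830904+0.000000i. Real part: 0.830904

0.830904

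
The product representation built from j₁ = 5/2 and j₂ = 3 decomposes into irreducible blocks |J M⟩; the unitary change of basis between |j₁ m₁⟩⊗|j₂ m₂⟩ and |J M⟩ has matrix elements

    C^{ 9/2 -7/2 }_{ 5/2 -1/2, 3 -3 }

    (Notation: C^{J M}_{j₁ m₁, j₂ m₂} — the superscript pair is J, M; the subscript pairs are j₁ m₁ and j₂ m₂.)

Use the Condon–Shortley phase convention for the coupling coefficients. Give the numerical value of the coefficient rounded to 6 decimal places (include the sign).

triangle: 1!·4!·5!/11! = 2880/39916800
(j±m)!: 2!·3!·0!·6!·1!·8! = 348364800
prefactor² = (2J+1)·Δ·N² = 2764800/11
  k=0: +1/(0!·1!·3!·0!·1!·5!) = 1/720
Σ = 1/720  ⇒  CG² = 2764800/11·(1/720)² = 16/33
CG = +√(16/33) = +0.696311

+√(16/33) ≈ +0.696311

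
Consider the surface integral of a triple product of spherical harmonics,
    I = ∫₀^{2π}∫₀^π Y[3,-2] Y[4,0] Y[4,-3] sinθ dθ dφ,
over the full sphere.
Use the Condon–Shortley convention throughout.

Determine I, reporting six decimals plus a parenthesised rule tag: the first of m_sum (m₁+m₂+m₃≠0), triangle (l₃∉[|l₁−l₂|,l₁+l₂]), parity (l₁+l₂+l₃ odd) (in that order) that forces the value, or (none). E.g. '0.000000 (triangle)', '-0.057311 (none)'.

Σmᵢ = -5 ≠ 0, so the φ-integral vanishes; I = 0

0.000000 (m_sum)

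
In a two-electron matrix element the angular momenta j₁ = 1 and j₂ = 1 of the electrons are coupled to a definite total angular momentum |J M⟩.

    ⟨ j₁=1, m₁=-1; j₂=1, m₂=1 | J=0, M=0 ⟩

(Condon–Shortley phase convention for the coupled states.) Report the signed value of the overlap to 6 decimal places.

+√(1/3) = +0.577350

j₁+j₂−J=2  J+j₁−j₂=0  J−j₁+j₂=0  j₁+j₂+J+1=3
(j₁±m₁, j₂±m₂, J±M) = (0,2,2,0,0,0)
P² = 4/3
sum k=2..2:
  [2] +1/2 = 1/2
S = 1/2
C² = P²·S² = 1/3 ; C = +0.577350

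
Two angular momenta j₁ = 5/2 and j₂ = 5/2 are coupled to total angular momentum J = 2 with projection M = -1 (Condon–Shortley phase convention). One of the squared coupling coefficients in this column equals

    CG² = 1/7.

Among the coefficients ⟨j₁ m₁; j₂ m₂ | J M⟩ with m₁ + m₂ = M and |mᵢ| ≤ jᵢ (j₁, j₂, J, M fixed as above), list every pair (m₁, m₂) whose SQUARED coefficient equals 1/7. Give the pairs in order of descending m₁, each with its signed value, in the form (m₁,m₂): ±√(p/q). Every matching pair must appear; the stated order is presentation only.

(1/2,-3/2): −√(1/7); (-3/2,1/2): +√(1/7)

Admissible pairs with m₁+m₂ = M = -1: (-5/2,3/2), (-3/2,1/2), (-1/2,-1/2), (1/2,-3/2), (3/2,-5/2)
  (m₁,m₂)=(3/2,-5/2): CG² = 5/14, CG = +√(5/14)
  (m₁,m₂)=(1/2,-3/2): CG² = 1/7, CG = −√(1/7)   ← matches the target
  (m₁,m₂)=(-1/2,-1/2): CG² = 0/1, CG = 0
  (m₁,m₂)=(-3/2,1/2): CG² = 1/7, CG = +√(1/7)   ← matches the target
  (m₁,m₂)=(-5/2,3/2): CG² = 5/14, CG = −√(5/14)
Pairs with CG² = 1/7: (1/2,-3/2): −√(1/7); (-3/2,1/2): +√(1/7)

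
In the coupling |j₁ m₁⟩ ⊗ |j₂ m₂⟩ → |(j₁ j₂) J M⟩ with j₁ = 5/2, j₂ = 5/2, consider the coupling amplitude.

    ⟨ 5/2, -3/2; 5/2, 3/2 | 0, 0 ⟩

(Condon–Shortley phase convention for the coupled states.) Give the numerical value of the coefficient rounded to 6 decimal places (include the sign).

triangle: 5!×0!×0!/6! = 120/720
(j±m)!: 1!×4!×4!×1!×0!×0! = 576
prefactor² = (2J+1)×Δ×N² = 96
  k=4: +1/(4!×1!×0!×0!×0!×0!) = 1/24
Σ = 1/24  ⇒  CG² = 96×(1/24)² = 1/6
CG = +√(1/6) = +0.408248

+√(1/6) ≈ +0.408248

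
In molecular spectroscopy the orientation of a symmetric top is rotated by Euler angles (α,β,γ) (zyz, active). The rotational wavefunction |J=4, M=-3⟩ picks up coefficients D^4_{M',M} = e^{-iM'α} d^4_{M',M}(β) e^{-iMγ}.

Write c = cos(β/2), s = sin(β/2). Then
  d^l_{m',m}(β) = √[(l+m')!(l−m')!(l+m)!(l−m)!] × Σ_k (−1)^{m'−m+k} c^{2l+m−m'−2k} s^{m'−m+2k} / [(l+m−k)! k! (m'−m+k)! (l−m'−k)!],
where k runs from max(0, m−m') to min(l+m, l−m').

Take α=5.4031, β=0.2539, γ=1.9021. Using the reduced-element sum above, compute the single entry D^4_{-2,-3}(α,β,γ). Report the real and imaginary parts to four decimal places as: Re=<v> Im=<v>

First d^4_{-2,-3}(β=0.2539), then the phase factors e^{-i(-2)α} and e^{-i(-3)γ}:
With c≡cos(β/2)=0.991953 and s≡sin(β/2)=0.126609, N=[2·720·1·5040]^{1/2}=2693.993318
k: max(0,(-3)−(-2))=0 … min(4+(-3),4−(-2))=1
  k=0: (−1)^1·2693.9933/(720)·0.9920^7·0.1266^1 = -0.447678
  k=1: (−1)^2·2693.9933/(240)·0.9920^5·0.1266^3 = +0.021879
d^4_{-2,-3}(0.2539) = -0.447678 +0.021879 = -0.425799
Attach z-rotation phases: D = e^{-i(-2)(5.4031)}·(-0.425799)·e^{-i(-3)(1.9021)} = +0.295268+0.306792i

Re=0.2953 Im=0.3068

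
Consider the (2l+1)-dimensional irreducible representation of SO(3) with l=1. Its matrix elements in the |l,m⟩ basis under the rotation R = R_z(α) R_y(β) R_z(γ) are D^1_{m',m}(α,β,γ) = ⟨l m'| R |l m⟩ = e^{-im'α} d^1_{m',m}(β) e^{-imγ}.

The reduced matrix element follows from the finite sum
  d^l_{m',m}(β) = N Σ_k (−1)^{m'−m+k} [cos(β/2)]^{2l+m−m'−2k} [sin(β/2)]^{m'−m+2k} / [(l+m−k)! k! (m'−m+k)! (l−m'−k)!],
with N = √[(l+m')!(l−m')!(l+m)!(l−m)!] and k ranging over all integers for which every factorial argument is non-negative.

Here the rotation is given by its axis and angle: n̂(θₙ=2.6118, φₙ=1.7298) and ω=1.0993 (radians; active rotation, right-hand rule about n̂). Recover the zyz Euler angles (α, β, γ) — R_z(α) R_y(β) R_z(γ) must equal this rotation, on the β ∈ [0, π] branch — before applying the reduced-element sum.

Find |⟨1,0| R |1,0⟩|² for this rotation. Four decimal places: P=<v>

P=0.7407

Axis–angle → zyz. n̂ = (sinθₙcosφₙ, sinθₙsinφₙ, cosθₙ) = (-0.080015, +0.498980, -0.862912), ω = 1.0993.
R = I cosω + sinω [n̂]ₓ + (1−cosω) n̂n̂ᵀ gives
  R = [+0.457714, +0.746968, +0.482220; -0.790550, +0.590109, -0.163715; -0.406852, -0.306284, +0.860617]
β = atan2(√(R₁₃²+R₂₃²), R₃₃) = 0.534316; α = atan2(R₂₃, R₁₃) mod 2π = 5.955893; γ = atan2(R₃₂, −R₃₁) mod 2π = 5.637885
Split into d^1_{0,0}(β=0.5343) × two z-phases.
Half-angle: c=0.964525, s=0.263992. N=√(1·1·1·1)=1.000000
Admissible k: 0..1 (factorial args all ≥0)
  k=0: (−1)^0·1.0000/(1)·0.9645^2·0.2640^0 = +0.930308
  k=1: (−1)^1·1.0000/(1)·0.9645^0·0.2640^2 = -0.069692
d^1_{0,0}(0.5343) = +0.930308 -0.069692 = +0.860617
|D^1_{0,0}|² = |d^1_{0,0}(β)|² = (+0.860617)² = 0.740662 (the z-rotation phases have unit modulus)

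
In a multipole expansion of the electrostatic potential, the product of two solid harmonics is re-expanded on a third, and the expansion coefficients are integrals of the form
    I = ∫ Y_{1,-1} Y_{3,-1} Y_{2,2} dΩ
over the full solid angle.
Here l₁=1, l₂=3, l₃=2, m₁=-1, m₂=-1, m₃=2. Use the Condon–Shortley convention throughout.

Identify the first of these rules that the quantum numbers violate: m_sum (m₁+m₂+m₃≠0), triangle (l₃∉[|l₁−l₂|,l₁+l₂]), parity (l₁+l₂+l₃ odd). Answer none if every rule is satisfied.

m₁+m₂+m₃ = -1 − 1 + 2 = 0  ✓
triangle: |1−3|=2 ≤ l₃=2 ≤ 1+3=4  ✓
parity: l₁+l₂+l₃ = 6 is even  ✓

none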